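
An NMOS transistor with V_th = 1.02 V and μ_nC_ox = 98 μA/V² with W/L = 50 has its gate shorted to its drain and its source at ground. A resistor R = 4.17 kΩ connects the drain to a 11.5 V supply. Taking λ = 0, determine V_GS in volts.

With gate tied to drain, V_GS = V_DS ≥ V_GS − V_th, so the device is in saturation.
k_n = μ_nC_ox · (W/L) = 4.9 mA/V².
KCL at the drain: ½ k_n (V_GS − V_th)² = (V_DD − V_GS)/R.
Let x = V_GS − 1.02. Then 10.2 x² + x − 10.48 = 0, giving x = 0.965 V (positive root), so V_GS = 1.99 V.
I_D = (V_DD − V_GS)/R = (11.5 − 1.99) / 4.17 = 2.28 mA.

V_GS = 1.99 V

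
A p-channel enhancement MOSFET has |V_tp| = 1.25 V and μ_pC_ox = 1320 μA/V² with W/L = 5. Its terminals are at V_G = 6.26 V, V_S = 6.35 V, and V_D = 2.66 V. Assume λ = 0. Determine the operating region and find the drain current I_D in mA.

V_SG = V_S − V_G = 6.35 − 6.26 = 0.09 V; V_SD = V_S − V_D = 6.35 − 2.66 = 3.69 V.
V_SG = 0.09 V < |V_tp| = 1.25 V, so the transistor is in cutoff.

Cutoff; I_D = 0 mA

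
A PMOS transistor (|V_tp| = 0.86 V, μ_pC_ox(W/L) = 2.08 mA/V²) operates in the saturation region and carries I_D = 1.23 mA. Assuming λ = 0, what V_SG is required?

In saturation I_D = ½ k_p (V_SG − |V_tp|)², so V_SG − |V_tp| = √(2 I_D / k_p) = √(2 × 1.23 / 2.08) = 1.09 V.
V_SG = 0.86 + 1.09 = 1.95 V.

V_SG = 1.95 V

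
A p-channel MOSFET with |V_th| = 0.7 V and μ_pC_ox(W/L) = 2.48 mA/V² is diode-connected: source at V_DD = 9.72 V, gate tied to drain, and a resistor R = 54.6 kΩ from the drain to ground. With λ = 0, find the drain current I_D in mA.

With gate tied to drain, V_SG = V_SD ≥ V_SG − |V_th|, so the device is in saturation.
KCL at the drain: ½ k_p (V_SG − |V_th|)² = (V_DD − V_SG)/R.
Let x = V_SG − 0.7. Then 67.7 x² + x − 9.02 = 0, giving x = 0.358 V (positive root), so V_SG = 1.06 V.
I_D = (V_DD − V_SG)/R = (9.72 − 1.06) / 54.6 = 0.159 mA.

I_D = 0.159 mA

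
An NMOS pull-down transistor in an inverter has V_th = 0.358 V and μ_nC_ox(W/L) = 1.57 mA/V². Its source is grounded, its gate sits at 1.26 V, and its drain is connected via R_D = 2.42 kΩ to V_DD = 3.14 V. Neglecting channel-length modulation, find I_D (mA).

I_D = 0.639 mA

V_GS = V_G = 1.26 V, so V_ov = 1.26 − 0.358 = 0.902 V.
Assume saturation: I_D = ½ k_n V_ov² = 0.5 × 1.57 × 0.902² = 0.639 mA, giving V_DS = V_DD − I_D R_D = 3.14 − 0.639 × 2.42 = 1.59 V.
V_DS = 1.59 V ≥ V_ov = 0.902 V, confirming saturation.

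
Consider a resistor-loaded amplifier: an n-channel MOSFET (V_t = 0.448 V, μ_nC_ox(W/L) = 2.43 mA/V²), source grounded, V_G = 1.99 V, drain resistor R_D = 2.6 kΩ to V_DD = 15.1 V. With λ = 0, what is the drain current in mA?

V_GS = V_G = 1.99 V, so V_ov = 1.99 − 0.448 = 1.54 V.
Assume saturation: I_D = ½ k_n V_ov² = 0.5 × 2.43 × 1.54² = 2.89 mA, giving V_DS = V_DD − I_D R_D = 15.1 − 2.89 × 2.6 = 7.59 V.
V_DS = 7.59 V ≥ V_ov = 1.54 V, confirming saturation.

I_D = 2.89 mA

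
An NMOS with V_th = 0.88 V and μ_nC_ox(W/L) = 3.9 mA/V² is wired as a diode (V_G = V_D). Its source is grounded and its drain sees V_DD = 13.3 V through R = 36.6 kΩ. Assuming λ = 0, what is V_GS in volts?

With gate tied to drain, V_GS = V_DS ≥ V_GS − V_th, so the device is in saturation.
KCL at the drain: ½ k_n (V_GS − V_th)² = (V_DD − V_GS)/R.
Let x = V_GS − 0.88. Then 71.4 x² + x − 12.42 = 0, giving x = 0.41 V (positive root), so V_GS = 1.29 V.
I_D = (V_DD − V_GS)/R = (13.3 − 1.29) / 36.6 = 0.328 mA.

V_GS = 1.29 V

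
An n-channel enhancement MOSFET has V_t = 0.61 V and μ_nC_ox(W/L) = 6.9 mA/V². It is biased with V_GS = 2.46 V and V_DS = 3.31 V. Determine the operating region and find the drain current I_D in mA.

Saturation; I_D = 11.8 mA

V_ov = V_GS − V_t = 2.46 − 0.61 = 1.85 V.
Since V_DS = 3.31 V ≥ V_ov = 1.85 V, the device is in saturation.
I_D = ½ k_n V_ov² = 0.5 × 6.9 × 1.85² = 11.8 mA.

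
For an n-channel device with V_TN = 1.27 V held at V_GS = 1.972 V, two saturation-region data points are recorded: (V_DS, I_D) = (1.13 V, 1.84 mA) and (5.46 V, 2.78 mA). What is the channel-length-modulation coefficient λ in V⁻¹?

With V_GS fixed, I_D ∝ (1 + λ V_DS) in saturation, so I_D2/I_D1 = (1 + λ V_DS2)/(1 + λ V_DS1).
2.78/1.84 = 1.511 = (1 + 5.46 λ)/(1 + 1.13 λ).
Solving: λ (I_D1 V_DS2 − I_D2 V_DS1) = I_D2 − I_D1, so λ = (2.78 − 1.84) / (1.84 × 5.46 − 2.78 × 1.13) = 0.94 / 6.91 = 0.136 V⁻¹.

λ = 0.136 V⁻¹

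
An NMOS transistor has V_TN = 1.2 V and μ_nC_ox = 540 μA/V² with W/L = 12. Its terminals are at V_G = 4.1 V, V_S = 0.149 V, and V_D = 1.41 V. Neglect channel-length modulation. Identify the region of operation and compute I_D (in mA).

V_GS = V_G − V_S = 4.1 − 0.149 = 3.95 V; V_DS = V_D − V_S = 1.41 − 0.149 = 1.26 V.
k_n = μ_nC_ox · (W/L) = 6.48 mA/V².
V_ov = V_GS − V_TN = 3.95 − 1.2 = 2.75 V.
Since V_DS = 1.26 V < V_ov = 2.75 V, the device is in the triode region.
I_D = k_n [V_ov · V_DS − ½ V_DS²] = 6.48 × [2.75 × 1.26 − 0.5 × 1.26²] = 17.3 mA.

Triode; I_D = 17.3 mA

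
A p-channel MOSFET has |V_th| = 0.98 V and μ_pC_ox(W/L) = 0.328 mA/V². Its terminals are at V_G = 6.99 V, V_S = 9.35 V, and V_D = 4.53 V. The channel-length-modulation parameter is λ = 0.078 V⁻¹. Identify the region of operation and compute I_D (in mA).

V_SG = V_S − V_G = 9.35 − 6.99 = 2.36 V; V_SD = V_S − V_D = 9.35 − 4.53 = 4.82 V.
V_ov = V_SG − |V_th| = 2.36 − 0.98 = 1.38 V.
Since V_SD = 4.82 V ≥ V_ov = 1.38 V, the device is in saturation.
I_D = ½ k_p V_ov² (1 + λ V_SD) = 0.5 × 0.328 × 1.38² × (1 + 0.078 × 4.82) = 0.43 mA.

Saturation; I_D = 0.430 mA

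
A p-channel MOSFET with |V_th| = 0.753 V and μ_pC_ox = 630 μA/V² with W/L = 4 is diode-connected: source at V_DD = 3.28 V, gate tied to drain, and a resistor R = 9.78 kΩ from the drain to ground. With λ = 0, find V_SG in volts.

With gate tied to drain, V_SG = V_SD ≥ V_SG − |V_th|, so the device is in saturation.
k_p = μ_pC_ox · (W/L) = 2.52 mA/V².
KCL at the drain: ½ k_p (V_SG − |V_th|)² = (V_DD − V_SG)/R.
Let x = V_SG − 0.753. Then 12.3 x² + x − 2.527 = 0, giving x = 0.414 V (positive root), so V_SG = 1.17 V.
I_D = (V_DD − V_SG)/R = (3.28 − 1.17) / 9.78 = 0.216 mA.

V_SG = 1.17 V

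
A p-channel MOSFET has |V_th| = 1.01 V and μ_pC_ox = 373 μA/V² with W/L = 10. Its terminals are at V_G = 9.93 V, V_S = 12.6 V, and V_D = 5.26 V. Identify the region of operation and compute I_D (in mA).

Saturation; I_D = 5.14 mA

V_SG = V_S − V_G = 12.6 − 9.93 = 2.67 V; V_SD = V_S − V_D = 12.6 − 5.26 = 7.34 V.
k_p = μ_pC_ox · (W/L) = 3.73 mA/V².
V_ov = V_SG − |V_th| = 2.67 − 1.01 = 1.66 V.
Since V_SD = 7.34 V ≥ V_ov = 1.66 V, the device is in saturation.
I_D = ½ k_p V_ov² = 0.5 × 3.73 × 1.66² = 5.14 mA.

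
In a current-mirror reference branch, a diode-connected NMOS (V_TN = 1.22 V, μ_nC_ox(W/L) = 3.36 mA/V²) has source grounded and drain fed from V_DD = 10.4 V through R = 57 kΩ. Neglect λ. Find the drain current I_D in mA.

I_D = 0.156 mA

With gate tied to drain, V_GS = V_DS ≥ V_GS − V_TN, so the device is in saturation.
KCL at the drain: ½ k_n (V_GS − V_TN)² = (V_DD − V_GS)/R.
Let x = V_GS − 1.22. Then 95.8 x² + x − 9.18 = 0, giving x = 0.304 V (positive root), so V_GS = 1.52 V.
I_D = (V_DD − V_GS)/R = (10.4 − 1.52) / 57 = 0.156 mA.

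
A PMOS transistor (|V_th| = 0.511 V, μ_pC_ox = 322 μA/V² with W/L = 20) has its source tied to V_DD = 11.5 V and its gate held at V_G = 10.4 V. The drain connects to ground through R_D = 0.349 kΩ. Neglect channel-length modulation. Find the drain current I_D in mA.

I_D = 1.12 mA

V_SG = V_DD − V_G = 11.5 − 10.4 = 1.1 V, so V_ov = 1.1 − 0.511 = 0.589 V.
k_p = μ_pC_ox · (W/L) = 6.44 mA/V².
Assume saturation: I_D = ½ k_p V_ov² = 0.5 × 6.44 × 0.589² = 1.12 mA, giving V_SD = V_DD − I_D R_D = 11.5 − 1.12 × 0.349 = 11.1 V.
V_SD = 11.1 V ≥ V_ov = 0.589 V, confirming saturation.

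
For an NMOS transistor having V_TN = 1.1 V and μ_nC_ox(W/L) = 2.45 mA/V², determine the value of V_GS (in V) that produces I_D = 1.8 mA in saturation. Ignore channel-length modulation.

V_GS = 2.31 V

In saturation I_D = ½ k_n (V_GS − V_TN)², so V_GS − V_TN = √(2 I_D / k_n) = √(2 × 1.8 / 2.45) = 1.21 V.
V_GS = 1.1 + 1.21 = 2.31 V.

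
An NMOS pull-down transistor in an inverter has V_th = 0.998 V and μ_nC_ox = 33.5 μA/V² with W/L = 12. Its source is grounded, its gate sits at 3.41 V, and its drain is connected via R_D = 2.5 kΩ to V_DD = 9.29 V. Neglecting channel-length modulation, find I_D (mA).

V_GS = V_G = 3.41 V, so V_ov = 3.41 − 0.998 = 2.41 V.
k_n = μ_nC_ox · (W/L) = 0.402 mA/V².
Assume saturation: I_D = ½ k_n V_ov² = 0.5 × 0.402 × 2.41² = 1.17 mA, giving V_DS = V_DD − I_D R_D = 9.29 − 1.17 × 2.5 = 6.37 V.
V_DS = 6.37 V ≥ V_ov = 2.41 V, confirming saturation.

I_D = 1.17 mA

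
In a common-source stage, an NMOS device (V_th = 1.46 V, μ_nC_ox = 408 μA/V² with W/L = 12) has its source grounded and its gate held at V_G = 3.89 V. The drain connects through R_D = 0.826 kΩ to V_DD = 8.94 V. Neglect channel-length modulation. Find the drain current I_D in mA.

V_GS = V_G = 3.89 V, so V_ov = 3.89 − 1.46 = 2.43 V.
k_n = μ_nC_ox · (W/L) = 4.896 mA/V².
Assume saturation: I_D = ½ k_n V_ov² = 0.5 × 4.896 × 2.43² = 14.5 mA, giving V_DS = V_DD − I_D R_D = 8.94 − 14.5 × 0.826 = -3 V.
But -3 V < V_ov = 2.43 V, so the device is actually in triode.
In triode I_D = k_n[V_ov V_DS − ½ V_DS²] and I_D = (V_DD − V_DS)/R_D. Equating: 2.02 V_DS² − 10.83 V_DS + 8.94 = 0, giving V_DS = 1.02 V (the root below V_ov).
I_D = (8.94 − 1.02) / 0.826 = 9.59 mA.

I_D = 9.59 mA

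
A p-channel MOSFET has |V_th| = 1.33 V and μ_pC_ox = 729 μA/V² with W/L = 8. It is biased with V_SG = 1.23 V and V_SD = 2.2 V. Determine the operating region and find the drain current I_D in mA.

Cutoff; I_D = 0 mA

V_SG = 1.23 V < |V_th| = 1.33 V, so the transistor is in cutoff.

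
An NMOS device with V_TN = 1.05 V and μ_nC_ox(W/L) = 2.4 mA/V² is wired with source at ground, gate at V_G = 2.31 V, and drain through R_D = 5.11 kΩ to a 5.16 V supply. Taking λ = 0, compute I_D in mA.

I_D = 0.939 mA

V_GS = V_G = 2.31 V, so V_ov = 2.31 − 1.05 = 1.26 V.
Assume saturation: I_D = ½ k_n V_ov² = 0.5 × 2.4 × 1.26² = 1.91 mA, giving V_DS = V_DD − I_D R_D = 5.16 − 1.91 × 5.11 = -4.58 V.
But -4.58 V < V_ov = 1.26 V, so the device is actually in triode.
In triode I_D = k_n[V_ov V_DS − ½ V_DS²] and I_D = (V_DD − V_DS)/R_D. Equating: 6.13 V_DS² − 16.45 V_DS + 5.16 = 0, giving V_DS = 0.363 V (the root below V_ov).
I_D = (5.16 − 0.363) / 5.11 = 0.939 mA.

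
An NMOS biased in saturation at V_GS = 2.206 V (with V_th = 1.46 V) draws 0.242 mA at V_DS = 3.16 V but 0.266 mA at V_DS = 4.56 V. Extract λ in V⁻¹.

λ = 0.0913 V⁻¹

With V_GS fixed, I_D ∝ (1 + λ V_DS) in saturation, so I_D2/I_D1 = (1 + λ V_DS2)/(1 + λ V_DS1).
0.266/0.242 = 1.099 = (1 + 4.56 λ)/(1 + 3.16 λ).
Solving: λ (I_D1 V_DS2 − I_D2 V_DS1) = I_D2 − I_D1, so λ = (0.266 − 0.242) / (0.242 × 4.56 − 0.266 × 3.16) = 0.024 / 0.263 = 0.0913 V⁻¹.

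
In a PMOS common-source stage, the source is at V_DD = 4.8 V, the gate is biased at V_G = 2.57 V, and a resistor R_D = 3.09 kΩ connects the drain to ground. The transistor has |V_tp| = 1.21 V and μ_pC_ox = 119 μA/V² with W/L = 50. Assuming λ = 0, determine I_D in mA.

I_D = 1.46 mA

V_SG = V_DD − V_G = 4.8 − 2.57 = 2.23 V, so V_ov = 2.23 − 1.21 = 1.02 V.
k_p = μ_pC_ox · (W/L) = 5.95 mA/V².
Assume saturation: I_D = ½ k_p V_ov² = 0.5 × 5.95 × 1.02² = 3.1 mA, giving V_SD = V_DD − I_D R_D = 4.8 − 3.1 × 3.09 = -4.76 V.
But -4.76 V < V_ov = 1.02 V, so the device is actually in triode.
In triode I_D = k_p[V_ov V_SD − ½ V_SD²] and I_D = (V_DD − V_SD)/R_D. Equating: 9.19 V_SD² − 19.75 V_SD + 4.8 = 0, giving V_SD = 0.279 V (the root below V_ov).
I_D = (4.8 − 0.279) / 3.09 = 1.46 mA.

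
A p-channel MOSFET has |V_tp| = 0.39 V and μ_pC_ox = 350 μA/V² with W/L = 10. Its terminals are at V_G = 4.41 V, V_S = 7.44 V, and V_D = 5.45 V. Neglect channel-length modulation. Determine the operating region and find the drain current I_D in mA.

V_SG = V_S − V_G = 7.44 − 4.41 = 3.03 V; V_SD = V_S − V_D = 7.44 − 5.45 = 1.99 V.
k_p = μ_pC_ox · (W/L) = 3.5 mA/V².
V_ov = V_SG − |V_tp| = 3.03 − 0.39 = 2.64 V.
Since V_SD = 1.99 V < V_ov = 2.64 V, the device is in the triode region.
I_D = k_p [V_ov · V_SD − ½ V_SD²] = 3.5 × [2.64 × 1.99 − 0.5 × 1.99²] = 11.5 mA.

Triode; I_D = 11.5 mA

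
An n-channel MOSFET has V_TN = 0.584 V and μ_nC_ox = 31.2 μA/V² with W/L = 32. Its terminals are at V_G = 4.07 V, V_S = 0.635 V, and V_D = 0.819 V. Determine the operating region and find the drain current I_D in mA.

V_GS = V_G − V_S = 4.07 − 0.635 = 3.44 V; V_DS = V_D − V_S = 0.819 − 0.635 = 0.184 V.
k_n = μ_nC_ox · (W/L) = 0.9984 mA/V².
V_ov = V_GS − V_TN = 3.44 − 0.584 = 2.85 V.
Since V_DS = 0.184 V < V_ov = 2.85 V, the device is in the triode region.
I_D = k_n [V_ov · V_DS − ½ V_DS²] = 0.9984 × [2.85 × 0.184 − 0.5 × 0.184²] = 0.507 mA.

Triode; I_D = 0.507 mA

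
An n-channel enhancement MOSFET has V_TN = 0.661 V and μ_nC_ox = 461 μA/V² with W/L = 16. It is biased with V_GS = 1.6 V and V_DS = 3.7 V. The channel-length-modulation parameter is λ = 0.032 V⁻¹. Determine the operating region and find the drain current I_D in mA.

k_n = μ_nC_ox · (W/L) = 7.376 mA/V².
V_ov = V_GS − V_TN = 1.6 − 0.661 = 0.939 V.
Since V_DS = 3.7 V ≥ V_ov = 0.939 V, the device is in saturation.
I_D = ½ k_n V_ov² (1 + λ V_DS) = 0.5 × 7.376 × 0.939² × (1 + 0.032 × 3.7) = 3.64 mA.

Saturation; I_D = 3.64 mA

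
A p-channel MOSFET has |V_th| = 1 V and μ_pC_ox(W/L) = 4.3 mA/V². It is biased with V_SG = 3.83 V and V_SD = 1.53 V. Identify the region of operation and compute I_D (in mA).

Triode; I_D = 13.6 mA

V_ov = V_SG − |V_th| = 3.83 − 1 = 2.83 V.
Since V_SD = 1.53 V < V_ov = 2.83 V, the device is in the triode region.
I_D = k_p [V_ov · V_SD − ½ V_SD²] = 4.3 × [2.83 × 1.53 − 0.5 × 1.53²] = 13.6 mA.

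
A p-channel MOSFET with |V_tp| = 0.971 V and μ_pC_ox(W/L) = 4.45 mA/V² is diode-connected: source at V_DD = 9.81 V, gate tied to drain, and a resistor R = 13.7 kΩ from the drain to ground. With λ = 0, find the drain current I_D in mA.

With gate tied to drain, V_SG = V_SD ≥ V_SG − |V_tp|, so the device is in saturation.
KCL at the drain: ½ k_p (V_SG − |V_tp|)² = (V_DD − V_SG)/R.
Let x = V_SG − 0.971. Then 30.5 x² + x − 8.839 = 0, giving x = 0.522 V (positive root), so V_SG = 1.49 V.
I_D = (V_DD − V_SG)/R = (9.81 − 1.49) / 13.7 = 0.607 mA.

I_D = 0.607 mA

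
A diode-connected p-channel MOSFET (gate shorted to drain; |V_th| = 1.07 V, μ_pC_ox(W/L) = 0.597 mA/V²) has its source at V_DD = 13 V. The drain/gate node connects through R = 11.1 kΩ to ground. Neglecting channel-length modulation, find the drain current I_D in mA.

With gate tied to drain, V_SG = V_SD ≥ V_SG − |V_th|, so the device is in saturation.
KCL at the drain: ½ k_p (V_SG − |V_th|)² = (V_DD − V_SG)/R.
Let x = V_SG − 1.07. Then 3.31 x² + x − 11.93 = 0, giving x = 1.75 V (positive root), so V_SG = 2.82 V.
I_D = (V_DD − V_SG)/R = (13 − 2.82) / 11.1 = 0.917 mA.

I_D = 0.917 mA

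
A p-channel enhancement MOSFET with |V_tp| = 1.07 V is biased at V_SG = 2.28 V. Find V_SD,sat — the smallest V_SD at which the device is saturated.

V_SD,sat = 1.21 V

The boundary between triode and saturation is V_SD = V_SG − |V_tp| = V_ov.
V_ov = 2.28 − 1.07 = 1.21 V.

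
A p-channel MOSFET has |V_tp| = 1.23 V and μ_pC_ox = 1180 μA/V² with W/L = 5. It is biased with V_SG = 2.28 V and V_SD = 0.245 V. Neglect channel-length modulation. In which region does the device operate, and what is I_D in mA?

k_p = μ_pC_ox · (W/L) = 5.9 mA/V².
V_ov = V_SG − |V_tp| = 2.28 − 1.23 = 1.05 V.
Since V_SD = 0.245 V < V_ov = 1.05 V, the device is in the triode region.
I_D = k_p [V_ov · V_SD − ½ V_SD²] = 5.9 × [1.05 × 0.245 − 0.5 × 0.245²] = 1.34 mA.

Triode; I_D = 1.34 mA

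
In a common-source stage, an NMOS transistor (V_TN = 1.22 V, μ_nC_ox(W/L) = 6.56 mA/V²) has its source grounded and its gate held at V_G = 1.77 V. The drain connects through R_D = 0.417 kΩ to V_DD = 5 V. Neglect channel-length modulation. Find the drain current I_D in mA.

I_D = 0.992 mA

V_GS = V_G = 1.77 V, so V_ov = 1.77 − 1.22 = 0.55 V.
Assume saturation: I_D = ½ k_n V_ov² = 0.5 × 6.56 × 0.55² = 0.992 mA, giving V_DS = V_DD − I_D R_D = 5 − 0.992 × 0.417 = 4.59 V.
V_DS = 4.59 V ≥ V_ov = 0.55 V, confirming saturation.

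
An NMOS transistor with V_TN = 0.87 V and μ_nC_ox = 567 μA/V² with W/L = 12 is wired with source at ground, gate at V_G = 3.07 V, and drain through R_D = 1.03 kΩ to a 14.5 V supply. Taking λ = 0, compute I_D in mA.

I_D = 12.9 mA

V_GS = V_G = 3.07 V, so V_ov = 3.07 − 0.87 = 2.2 V.
k_n = μ_nC_ox · (W/L) = 6.804 mA/V².
Assume saturation: I_D = ½ k_n V_ov² = 0.5 × 6.804 × 2.2² = 16.5 mA, giving V_DS = V_DD − I_D R_D = 14.5 − 16.5 × 1.03 = -2.46 V.
But -2.46 V < V_ov = 2.2 V, so the device is actually in triode.
In triode I_D = k_n[V_ov V_DS − ½ V_DS²] and I_D = (V_DD − V_DS)/R_D. Equating: 3.5 V_DS² − 16.42 V_DS + 14.5 = 0, giving V_DS = 1.18 V (the root below V_ov).
I_D = (14.5 − 1.18) / 1.03 = 12.9 mA.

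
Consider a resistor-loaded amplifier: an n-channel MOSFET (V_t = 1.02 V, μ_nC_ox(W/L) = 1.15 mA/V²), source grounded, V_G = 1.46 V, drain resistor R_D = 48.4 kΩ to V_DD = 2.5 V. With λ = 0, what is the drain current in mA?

V_GS = V_G = 1.46 V, so V_ov = 1.46 − 1.02 = 0.44 V.
Assume saturation: I_D = ½ k_n V_ov² = 0.5 × 1.15 × 0.44² = 0.111 mA, giving V_DS = V_DD − I_D R_D = 2.5 − 0.111 × 48.4 = -2.89 V.
But -2.89 V < V_ov = 0.44 V, so the device is actually in triode.
In triode I_D = k_n[V_ov V_DS − ½ V_DS²] and I_D = (V_DD − V_DS)/R_D. Equating: 27.8 V_DS² − 25.49 V_DS + 2.5 = 0, giving V_DS = 0.112 V (the root below V_ov).
I_D = (2.5 − 0.112) / 48.4 = 0.0493 mA.

I_D = 0.0493 mA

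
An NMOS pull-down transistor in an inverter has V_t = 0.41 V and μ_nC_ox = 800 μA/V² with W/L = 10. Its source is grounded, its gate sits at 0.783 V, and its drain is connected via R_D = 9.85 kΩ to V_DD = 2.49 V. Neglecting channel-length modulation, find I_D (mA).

V_GS = V_G = 0.783 V, so V_ov = 0.783 − 0.41 = 0.373 V.
k_n = μ_nC_ox · (W/L) = 8 mA/V².
Assume saturation: I_D = ½ k_n V_ov² = 0.5 × 8 × 0.373² = 0.557 mA, giving V_DS = V_DD − I_D R_D = 2.49 − 0.557 × 9.85 = -2.99 V.
But -2.99 V < V_ov = 0.373 V, so the device is actually in triode.
In triode I_D = k_n[V_ov V_DS − ½ V_DS²] and I_D = (V_DD − V_DS)/R_D. Equating: 39.4 V_DS² − 30.39 V_DS + 2.49 = 0, giving V_DS = 0.0932 V (the root below V_ov).
I_D = (2.49 − 0.0932) / 9.85 = 0.243 mA.

I_D = 0.243 mA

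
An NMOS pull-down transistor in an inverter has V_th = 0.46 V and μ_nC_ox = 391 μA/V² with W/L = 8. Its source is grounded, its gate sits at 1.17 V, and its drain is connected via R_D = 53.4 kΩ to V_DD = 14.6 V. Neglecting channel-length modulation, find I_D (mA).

I_D = 0.271 mA

V_GS = V_G = 1.17 V, so V_ov = 1.17 − 0.46 = 0.71 V.
k_n = μ_nC_ox · (W/L) = 3.128 mA/V².
Assume saturation: I_D = ½ k_n V_ov² = 0.5 × 3.128 × 0.71² = 0.788 mA, giving V_DS = V_DD − I_D R_D = 14.6 − 0.788 × 53.4 = -27.5 V.
But -27.5 V < V_ov = 0.71 V, so the device is actually in triode.
In triode I_D = k_n[V_ov V_DS − ½ V_DS²] and I_D = (V_DD − V_DS)/R_D. Equating: 83.5 V_DS² − 119.6 V_DS + 14.6 = 0, giving V_DS = 0.135 V (the root below V_ov).
I_D = (14.6 − 0.135) / 53.4 = 0.271 mA.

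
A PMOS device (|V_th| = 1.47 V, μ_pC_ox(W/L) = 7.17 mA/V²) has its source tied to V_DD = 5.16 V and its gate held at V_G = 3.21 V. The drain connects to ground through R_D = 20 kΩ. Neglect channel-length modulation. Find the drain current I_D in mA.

I_D = 0.254 mA

V_SG = V_DD − V_G = 5.16 − 3.21 = 1.95 V, so V_ov = 1.95 − 1.47 = 0.48 V.
Assume saturation: I_D = ½ k_p V_ov² = 0.5 × 7.17 × 0.48² = 0.826 mA, giving V_SD = V_DD − I_D R_D = 5.16 − 0.826 × 20 = -11.4 V.
But -11.4 V < V_ov = 0.48 V, so the device is actually in triode.
In triode I_D = k_p[V_ov V_SD − ½ V_SD²] and I_D = (V_DD − V_SD)/R_D. Equating: 71.7 V_SD² − 69.83 V_SD + 5.16 = 0, giving V_SD = 0.0806 V (the root below V_ov).
I_D = (5.16 − 0.0806) / 20 = 0.254 mA.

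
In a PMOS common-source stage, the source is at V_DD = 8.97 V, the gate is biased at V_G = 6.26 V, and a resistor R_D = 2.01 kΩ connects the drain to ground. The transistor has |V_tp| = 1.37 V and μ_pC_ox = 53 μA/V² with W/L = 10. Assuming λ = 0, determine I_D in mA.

V_SG = V_DD − V_G = 8.97 − 6.26 = 2.71 V, so V_ov = 2.71 − 1.37 = 1.34 V.
k_p = μ_pC_ox · (W/L) = 0.53 mA/V².
Assume saturation: I_D = ½ k_p V_ov² = 0.5 × 0.53 × 1.34² = 0.476 mA, giving V_SD = V_DD − I_D R_D = 8.97 − 0.476 × 2.01 = 8.01 V.
V_SD = 8.01 V ≥ V_ov = 1.34 V, confirming saturation.

I_D = 0.476 mA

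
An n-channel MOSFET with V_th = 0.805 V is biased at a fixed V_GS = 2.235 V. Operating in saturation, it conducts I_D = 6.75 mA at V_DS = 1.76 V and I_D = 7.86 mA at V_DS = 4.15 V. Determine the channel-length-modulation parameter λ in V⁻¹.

λ = 0.0783 V⁻¹

With V_GS fixed, I_D ∝ (1 + λ V_DS) in saturation, so I_D2/I_D1 = (1 + λ V_DS2)/(1 + λ V_DS1).
7.86/6.75 = 1.164 = (1 + 4.15 λ)/(1 + 1.76 λ).
Solving: λ (I_D1 V_DS2 − I_D2 V_DS1) = I_D2 − I_D1, so λ = (7.86 − 6.75) / (6.75 × 4.15 − 7.86 × 1.76) = 1.11 / 14.2 = 0.0783 V⁻¹.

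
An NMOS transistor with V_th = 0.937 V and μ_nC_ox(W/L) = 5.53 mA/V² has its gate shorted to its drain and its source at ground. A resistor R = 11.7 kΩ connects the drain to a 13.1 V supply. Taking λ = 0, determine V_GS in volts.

With gate tied to drain, V_GS = V_DS ≥ V_GS − V_th, so the device is in saturation.
KCL at the drain: ½ k_n (V_GS − V_th)² = (V_DD − V_GS)/R.
Let x = V_GS − 0.937. Then 32.4 x² + x − 12.16 = 0, giving x = 0.598 V (positive root), so V_GS = 1.53 V.
I_D = (V_DD − V_GS)/R = (13.1 − 1.53) / 11.7 = 0.988 mA.

V_GS = 1.53 V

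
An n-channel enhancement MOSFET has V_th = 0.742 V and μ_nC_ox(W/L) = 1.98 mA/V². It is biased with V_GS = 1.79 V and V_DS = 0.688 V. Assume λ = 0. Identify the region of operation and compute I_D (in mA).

Triode; I_D = 0.959 mA

V_ov = V_GS − V_th = 1.79 − 0.742 = 1.05 V.
Since V_DS = 0.688 V < V_ov = 1.05 V, the device is in the triode region.
I_D = k_n [V_ov · V_DS − ½ V_DS²] = 1.98 × [1.05 × 0.688 − 0.5 × 0.688²] = 0.959 mA.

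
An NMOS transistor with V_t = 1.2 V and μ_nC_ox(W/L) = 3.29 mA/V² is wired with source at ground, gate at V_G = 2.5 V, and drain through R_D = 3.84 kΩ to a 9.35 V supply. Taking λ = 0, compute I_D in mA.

V_GS = V_G = 2.5 V, so V_ov = 2.5 − 1.2 = 1.3 V.
Assume saturation: I_D = ½ k_n V_ov² = 0.5 × 3.29 × 1.3² = 2.78 mA, giving V_DS = V_DD − I_D R_D = 9.35 − 2.78 × 3.84 = -1.33 V.
But -1.33 V < V_ov = 1.3 V, so the device is actually in triode.
In triode I_D = k_n[V_ov V_DS − ½ V_DS²] and I_D = (V_DD − V_DS)/R_D. Equating: 6.32 V_DS² − 17.42 V_DS + 9.35 = 0, giving V_DS = 0.73 V (the root below V_ov).
I_D = (9.35 − 0.73) / 3.84 = 2.24 mA.

I_D = 2.24 mA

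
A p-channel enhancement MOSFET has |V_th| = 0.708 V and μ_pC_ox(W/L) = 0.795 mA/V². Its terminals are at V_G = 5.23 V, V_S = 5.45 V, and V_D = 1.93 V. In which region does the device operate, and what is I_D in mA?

V_SG = V_S − V_G = 5.45 − 5.23 = 0.22 V; V_SD = V_S − V_D = 5.45 − 1.93 = 3.52 V.
V_SG = 0.22 V < |V_th| = 0.708 V, so the transistor is in cutoff.

Cutoff; I_D = 0 mA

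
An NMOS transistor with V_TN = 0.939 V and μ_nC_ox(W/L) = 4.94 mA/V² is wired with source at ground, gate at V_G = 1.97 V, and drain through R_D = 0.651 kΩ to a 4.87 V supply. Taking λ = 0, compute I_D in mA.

I_D = 2.63 mA

V_GS = V_G = 1.97 V, so V_ov = 1.97 − 0.939 = 1.03 V.
Assume saturation: I_D = ½ k_n V_ov² = 0.5 × 4.94 × 1.03² = 2.63 mA, giving V_DS = V_DD − I_D R_D = 4.87 − 2.63 × 0.651 = 3.16 V.
V_DS = 3.16 V ≥ V_ov = 1.03 V, confirming saturation.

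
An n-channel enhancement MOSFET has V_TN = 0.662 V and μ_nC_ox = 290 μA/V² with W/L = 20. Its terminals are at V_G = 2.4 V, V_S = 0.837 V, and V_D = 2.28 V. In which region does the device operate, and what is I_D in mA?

V_GS = V_G − V_S = 2.4 − 0.837 = 1.56 V; V_DS = V_D − V_S = 2.28 − 0.837 = 1.44 V.
k_n = μ_nC_ox · (W/L) = 5.8 mA/V².
V_ov = V_GS − V_TN = 1.56 − 0.662 = 0.901 V.
Since V_DS = 1.44 V ≥ V_ov = 0.901 V, the device is in saturation.
I_D = ½ k_n V_ov² = 0.5 × 5.8 × 0.901² = 2.35 mA.

Saturation; I_D = 2.35 mA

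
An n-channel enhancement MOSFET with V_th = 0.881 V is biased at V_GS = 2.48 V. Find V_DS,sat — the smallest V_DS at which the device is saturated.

V_DS,sat = 1.60 V

The boundary between triode and saturation is V_DS = V_GS − V_th = V_ov.
V_ov = 2.48 − 0.881 = 1.6 V.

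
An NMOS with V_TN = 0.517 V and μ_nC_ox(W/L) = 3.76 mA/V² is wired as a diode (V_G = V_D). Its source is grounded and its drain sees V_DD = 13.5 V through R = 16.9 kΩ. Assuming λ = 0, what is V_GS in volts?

V_GS = 1.14 V

With gate tied to drain, V_GS = V_DS ≥ V_GS − V_TN, so the device is in saturation.
KCL at the drain: ½ k_n (V_GS − V_TN)² = (V_DD − V_GS)/R.
Let x = V_GS − 0.517. Then 31.8 x² + x − 12.98 = 0, giving x = 0.624 V (positive root), so V_GS = 1.14 V.
I_D = (V_DD − V_GS)/R = (13.5 − 1.14) / 16.9 = 0.731 mA.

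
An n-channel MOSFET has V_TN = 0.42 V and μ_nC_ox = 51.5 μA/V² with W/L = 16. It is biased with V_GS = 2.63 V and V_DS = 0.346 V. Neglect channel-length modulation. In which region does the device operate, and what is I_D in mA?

Triode; I_D = 0.581 mA

k_n = μ_nC_ox · (W/L) = 0.824 mA/V².
V_ov = V_GS − V_TN = 2.63 − 0.42 = 2.21 V.
Since V_DS = 0.346 V < V_ov = 2.21 V, the device is in the triode region.
I_D = k_n [V_ov · V_DS − ½ V_DS²] = 0.824 × [2.21 × 0.346 − 0.5 × 0.346²] = 0.581 mA.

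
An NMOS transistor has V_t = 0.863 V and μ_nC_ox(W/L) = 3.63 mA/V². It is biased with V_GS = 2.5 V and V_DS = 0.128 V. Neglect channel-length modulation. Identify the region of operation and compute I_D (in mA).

Triode; I_D = 0.731 mA

V_ov = V_GS − V_t = 2.5 − 0.863 = 1.64 V.
Since V_DS = 0.128 V < V_ov = 1.64 V, the device is in the triode region.
I_D = k_n [V_ov · V_DS − ½ V_DS²] = 3.63 × [1.64 × 0.128 − 0.5 × 0.128²] = 0.731 mA.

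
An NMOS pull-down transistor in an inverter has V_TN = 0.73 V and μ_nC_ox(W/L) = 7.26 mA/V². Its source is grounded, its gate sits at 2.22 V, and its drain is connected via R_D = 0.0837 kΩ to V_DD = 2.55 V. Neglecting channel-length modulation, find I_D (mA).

I_D = 8.06 mA

V_GS = V_G = 2.22 V, so V_ov = 2.22 − 0.73 = 1.49 V.
Assume saturation: I_D = ½ k_n V_ov² = 0.5 × 7.26 × 1.49² = 8.06 mA, giving V_DS = V_DD − I_D R_D = 2.55 − 8.06 × 0.0837 = 1.88 V.
V_DS = 1.88 V ≥ V_ov = 1.49 V, confirming saturation.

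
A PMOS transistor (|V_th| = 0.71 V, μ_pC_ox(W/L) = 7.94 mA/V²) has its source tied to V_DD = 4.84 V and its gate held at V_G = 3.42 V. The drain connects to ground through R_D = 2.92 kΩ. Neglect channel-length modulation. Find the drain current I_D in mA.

I_D = 1.53 mA

V_SG = V_DD − V_G = 4.84 − 3.42 = 1.42 V, so V_ov = 1.42 − 0.71 = 0.71 V.
Assume saturation: I_D = ½ k_p V_ov² = 0.5 × 7.94 × 0.71² = 2 mA, giving V_SD = V_DD − I_D R_D = 4.84 − 2 × 2.92 = -1 V.
But -1 V < V_ov = 0.71 V, so the device is actually in triode.
In triode I_D = k_p[V_ov V_SD − ½ V_SD²] and I_D = (V_DD − V_SD)/R_D. Equating: 11.6 V_SD² − 17.46 V_SD + 4.84 = 0, giving V_SD = 0.366 V (the root below V_ov).
I_D = (4.84 − 0.366) / 2.92 = 1.53 mA.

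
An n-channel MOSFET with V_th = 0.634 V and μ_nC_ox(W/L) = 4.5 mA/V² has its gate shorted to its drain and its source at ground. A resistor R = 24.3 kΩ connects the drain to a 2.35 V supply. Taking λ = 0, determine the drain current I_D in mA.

With gate tied to drain, V_GS = V_DS ≥ V_GS − V_th, so the device is in saturation.
KCL at the drain: ½ k_n (V_GS − V_th)² = (V_DD − V_GS)/R.
Let x = V_GS − 0.634. Then 54.7 x² + x − 1.716 = 0, giving x = 0.168 V (positive root), so V_GS = 0.802 V.
I_D = (V_DD − V_GS)/R = (2.35 − 0.802) / 24.3 = 0.0637 mA.

I_D = 0.0637 mA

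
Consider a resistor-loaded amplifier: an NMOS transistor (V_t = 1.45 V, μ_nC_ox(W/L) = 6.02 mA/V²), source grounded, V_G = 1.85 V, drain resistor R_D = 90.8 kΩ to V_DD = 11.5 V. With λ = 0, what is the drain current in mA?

I_D = 0.126 mA

V_GS = V_G = 1.85 V, so V_ov = 1.85 − 1.45 = 0.4 V.
Assume saturation: I_D = ½ k_n V_ov² = 0.5 × 6.02 × 0.4² = 0.482 mA, giving V_DS = V_DD − I_D R_D = 11.5 − 0.482 × 90.8 = -32.2 V.
But -32.2 V < V_ov = 0.4 V, so the device is actually in triode.
In triode I_D = k_n[V_ov V_DS − ½ V_DS²] and I_D = (V_DD − V_DS)/R_D. Equating: 273 V_DS² − 219.6 V_DS + 11.5 = 0, giving V_DS = 0.0563 V (the root below V_ov).
I_D = (11.5 − 0.0563) / 90.8 = 0.126 mA.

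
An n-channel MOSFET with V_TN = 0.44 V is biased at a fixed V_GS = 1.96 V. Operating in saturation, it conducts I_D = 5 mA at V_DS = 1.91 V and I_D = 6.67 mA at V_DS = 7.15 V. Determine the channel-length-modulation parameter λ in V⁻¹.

With V_GS fixed, I_D ∝ (1 + λ V_DS) in saturation, so I_D2/I_D1 = (1 + λ V_DS2)/(1 + λ V_DS1).
6.67/5 = 1.334 = (1 + 7.15 λ)/(1 + 1.91 λ).
Solving: λ (I_D1 V_DS2 − I_D2 V_DS1) = I_D2 − I_D1, so λ = (6.67 − 5) / (5 × 7.15 − 6.67 × 1.91) = 1.67 / 23 = 0.0726 V⁻¹.

λ = 0.0726 V⁻¹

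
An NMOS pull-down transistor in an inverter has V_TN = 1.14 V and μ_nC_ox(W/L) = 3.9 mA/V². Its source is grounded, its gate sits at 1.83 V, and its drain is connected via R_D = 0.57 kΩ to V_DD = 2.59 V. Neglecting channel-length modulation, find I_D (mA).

V_GS = V_G = 1.83 V, so V_ov = 1.83 − 1.14 = 0.69 V.
Assume saturation: I_D = ½ k_n V_ov² = 0.5 × 3.9 × 0.69² = 0.928 mA, giving V_DS = V_DD − I_D R_D = 2.59 − 0.928 × 0.57 = 2.06 V.
V_DS = 2.06 V ≥ V_ov = 0.69 V, confirming saturation.

I_D = 0.928 mA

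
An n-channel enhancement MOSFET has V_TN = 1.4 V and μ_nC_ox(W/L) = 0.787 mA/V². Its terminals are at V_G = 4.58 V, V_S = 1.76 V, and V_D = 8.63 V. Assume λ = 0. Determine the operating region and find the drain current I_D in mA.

V_GS = V_G − V_S = 4.58 − 1.76 = 2.82 V; V_DS = V_D − V_S = 8.63 − 1.76 = 6.87 V.
V_ov = V_GS − V_TN = 2.82 − 1.4 = 1.42 V.
Since V_DS = 6.87 V ≥ V_ov = 1.42 V, the device is in saturation.
I_D = ½ k_n V_ov² = 0.5 × 0.787 × 1.42² = 0.793 mA.

Saturation; I_D = 0.793 mA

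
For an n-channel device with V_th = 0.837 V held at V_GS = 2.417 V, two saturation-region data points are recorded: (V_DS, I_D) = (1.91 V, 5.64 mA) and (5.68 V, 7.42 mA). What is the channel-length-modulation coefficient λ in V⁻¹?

With V_GS fixed, I_D ∝ (1 + λ V_DS) in saturation, so I_D2/I_D1 = (1 + λ V_DS2)/(1 + λ V_DS1).
7.42/5.64 = 1.316 = (1 + 5.68 λ)/(1 + 1.91 λ).
Solving: λ (I_D1 V_DS2 − I_D2 V_DS1) = I_D2 − I_D1, so λ = (7.42 − 5.64) / (5.64 × 5.68 − 7.42 × 1.91) = 1.78 / 17.9 = 0.0996 V⁻¹.

λ = 0.0996 V⁻¹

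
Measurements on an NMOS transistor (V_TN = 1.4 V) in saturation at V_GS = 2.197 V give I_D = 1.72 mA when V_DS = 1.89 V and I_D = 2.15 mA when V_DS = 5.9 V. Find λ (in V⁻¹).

λ = 0.0707 V⁻¹

With V_GS fixed, I_D ∝ (1 + λ V_DS) in saturation, so I_D2/I_D1 = (1 + λ V_DS2)/(1 + λ V_DS1).
2.15/1.72 = 1.25 = (1 + 5.9 λ)/(1 + 1.89 λ).
Solving: λ (I_D1 V_DS2 − I_D2 V_DS1) = I_D2 − I_D1, so λ = (2.15 − 1.72) / (1.72 × 5.9 − 2.15 × 1.89) = 0.43 / 6.08 = 0.0707 V⁻¹.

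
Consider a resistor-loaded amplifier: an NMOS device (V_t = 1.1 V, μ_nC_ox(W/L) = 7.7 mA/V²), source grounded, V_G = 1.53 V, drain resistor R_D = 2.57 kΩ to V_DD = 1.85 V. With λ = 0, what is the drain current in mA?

I_D = 0.614 mA

V_GS = V_G = 1.53 V, so V_ov = 1.53 − 1.1 = 0.43 V.
Assume saturation: I_D = ½ k_n V_ov² = 0.5 × 7.7 × 0.43² = 0.712 mA, giving V_DS = V_DD − I_D R_D = 1.85 − 0.712 × 2.57 = 0.0205 V.
But 0.0205 V < V_ov = 0.43 V, so the device is actually in triode.
In triode I_D = k_n[V_ov V_DS − ½ V_DS²] and I_D = (V_DD − V_DS)/R_D. Equating: 9.89 V_DS² − 9.509 V_DS + 1.85 = 0, giving V_DS = 0.271 V (the root below V_ov).
I_D = (1.85 − 0.271) / 2.57 = 0.614 mA.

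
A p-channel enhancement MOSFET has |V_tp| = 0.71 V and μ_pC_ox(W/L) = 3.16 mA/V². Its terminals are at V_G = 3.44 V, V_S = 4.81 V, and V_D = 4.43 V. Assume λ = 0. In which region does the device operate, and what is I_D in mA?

V_SG = V_S − V_G = 4.81 − 3.44 = 1.37 V; V_SD = V_S − V_D = 4.81 − 4.43 = 0.38 V.
V_ov = V_SG − |V_tp| = 1.37 − 0.71 = 0.66 V.
Since V_SD = 0.38 V < V_ov = 0.66 V, the device is in the triode region.
I_D = k_p [V_ov · V_SD − ½ V_SD²] = 3.16 × [0.66 × 0.38 − 0.5 × 0.38²] = 0.564 mA.

Triode; I_D = 0.564 mA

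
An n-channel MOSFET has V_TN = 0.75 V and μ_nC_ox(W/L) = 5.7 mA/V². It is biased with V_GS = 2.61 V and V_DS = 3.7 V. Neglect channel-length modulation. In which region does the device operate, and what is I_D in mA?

Saturation; I_D = 9.86 mA

V_ov = V_GS − V_TN = 2.61 − 0.75 = 1.86 V.
Since V_DS = 3.7 V ≥ V_ov = 1.86 V, the device is in saturation.
I_D = ½ k_n V_ov² = 0.5 × 5.7 × 1.86² = 9.86 mA.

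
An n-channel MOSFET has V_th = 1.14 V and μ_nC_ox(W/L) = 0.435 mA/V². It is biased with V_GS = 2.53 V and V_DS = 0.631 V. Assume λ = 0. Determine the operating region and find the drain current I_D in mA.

Triode; I_D = 0.295 mA

V_ov = V_GS − V_th = 2.53 − 1.14 = 1.39 V.
Since V_DS = 0.631 V < V_ov = 1.39 V, the device is in the triode region.
I_D = k_n [V_ov · V_DS − ½ V_DS²] = 0.435 × [1.39 × 0.631 − 0.5 × 0.631²] = 0.295 mA.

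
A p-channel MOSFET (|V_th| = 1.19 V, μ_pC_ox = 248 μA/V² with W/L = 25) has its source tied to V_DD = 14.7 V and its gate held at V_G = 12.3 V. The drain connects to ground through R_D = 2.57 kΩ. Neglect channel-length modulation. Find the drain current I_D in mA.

V_SG = V_DD − V_G = 14.7 − 12.3 = 2.4 V, so V_ov = 2.4 − 1.19 = 1.21 V.
k_p = μ_pC_ox · (W/L) = 6.2 mA/V².
Assume saturation: I_D = ½ k_p V_ov² = 0.5 × 6.2 × 1.21² = 4.54 mA, giving V_SD = V_DD − I_D R_D = 14.7 − 4.54 × 2.57 = 3.04 V.
V_SD = 3.04 V ≥ V_ov = 1.21 V, confirming saturation.

I_D = 4.54 mA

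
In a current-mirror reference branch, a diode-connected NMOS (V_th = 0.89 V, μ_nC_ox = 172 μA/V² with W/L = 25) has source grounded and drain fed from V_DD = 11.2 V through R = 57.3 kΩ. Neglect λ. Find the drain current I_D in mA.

With gate tied to drain, V_GS = V_DS ≥ V_GS − V_th, so the device is in saturation.
k_n = μ_nC_ox · (W/L) = 4.3 mA/V².
KCL at the drain: ½ k_n (V_GS − V_th)² = (V_DD − V_GS)/R.
Let x = V_GS − 0.89. Then 123 x² + x − 10.31 = 0, giving x = 0.285 V (positive root), so V_GS = 1.18 V.
I_D = (V_DD − V_GS)/R = (11.2 − 1.18) / 57.3 = 0.175 mA.

I_D = 0.175 mA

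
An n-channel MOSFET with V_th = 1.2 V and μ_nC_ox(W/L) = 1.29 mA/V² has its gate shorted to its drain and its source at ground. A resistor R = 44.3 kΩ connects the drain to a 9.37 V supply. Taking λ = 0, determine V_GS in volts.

With gate tied to drain, V_GS = V_DS ≥ V_GS − V_th, so the device is in saturation.
KCL at the drain: ½ k_n (V_GS − V_th)² = (V_DD − V_GS)/R.
Let x = V_GS − 1.2. Then 28.6 x² + x − 8.17 = 0, giving x = 0.518 V (positive root), so V_GS = 1.72 V.
I_D = (V_DD − V_GS)/R = (9.37 − 1.72) / 44.3 = 0.173 mA.

V_GS = 1.72 V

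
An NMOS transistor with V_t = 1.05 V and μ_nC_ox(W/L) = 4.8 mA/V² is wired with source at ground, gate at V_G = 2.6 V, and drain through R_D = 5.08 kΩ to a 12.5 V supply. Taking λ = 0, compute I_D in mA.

I_D = 2.39 mA

V_GS = V_G = 2.6 V, so V_ov = 2.6 − 1.05 = 1.55 V.
Assume saturation: I_D = ½ k_n V_ov² = 0.5 × 4.8 × 1.55² = 5.77 mA, giving V_DS = V_DD − I_D R_D = 12.5 − 5.77 × 5.08 = -16.8 V.
But -16.8 V < V_ov = 1.55 V, so the device is actually in triode.
In triode I_D = k_n[V_ov V_DS − ½ V_DS²] and I_D = (V_DD − V_DS)/R_D. Equating: 12.2 V_DS² − 38.8 V_DS + 12.5 = 0, giving V_DS = 0.364 V (the root below V_ov).
I_D = (12.5 − 0.364) / 5.08 = 2.39 mA.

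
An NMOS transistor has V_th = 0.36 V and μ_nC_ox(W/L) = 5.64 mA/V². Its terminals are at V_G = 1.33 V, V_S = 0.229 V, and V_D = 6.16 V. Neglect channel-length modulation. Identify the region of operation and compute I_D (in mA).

V_GS = V_G − V_S = 1.33 − 0.229 = 1.1 V; V_DS = V_D − V_S = 6.16 − 0.229 = 5.93 V.
V_ov = V_GS − V_th = 1.1 − 0.36 = 0.741 V.
Since V_DS = 5.93 V ≥ V_ov = 0.741 V, the device is in saturation.
I_D = ½ k_n V_ov² = 0.5 × 5.64 × 0.741² = 1.55 mA.

Saturation; I_D = 1.55 mA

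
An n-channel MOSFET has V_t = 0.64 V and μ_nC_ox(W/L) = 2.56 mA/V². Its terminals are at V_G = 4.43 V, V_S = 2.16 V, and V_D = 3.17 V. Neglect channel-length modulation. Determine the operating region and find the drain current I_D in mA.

Triode; I_D = 2.91 mA

V_GS = V_G − V_S = 4.43 − 2.16 = 2.27 V; V_DS = V_D − V_S = 3.17 − 2.16 = 1.01 V.
V_ov = V_GS − V_t = 2.27 − 0.64 = 1.63 V.
Since V_DS = 1.01 V < V_ov = 1.63 V, the device is in the triode region.
I_D = k_n [V_ov · V_DS − ½ V_DS²] = 2.56 × [1.63 × 1.01 − 0.5 × 1.01²] = 2.91 mA.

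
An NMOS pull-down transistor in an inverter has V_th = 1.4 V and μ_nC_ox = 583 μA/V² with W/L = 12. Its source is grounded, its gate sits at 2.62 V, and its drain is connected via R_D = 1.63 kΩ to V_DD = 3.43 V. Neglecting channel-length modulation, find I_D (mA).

I_D = 1.95 mA

V_GS = V_G = 2.62 V, so V_ov = 2.62 − 1.4 = 1.22 V.
k_n = μ_nC_ox · (W/L) = 6.996 mA/V².
Assume saturation: I_D = ½ k_n V_ov² = 0.5 × 6.996 × 1.22² = 5.21 mA, giving V_DS = V_DD − I_D R_D = 3.43 − 5.21 × 1.63 = -5.06 V.
But -5.06 V < V_ov = 1.22 V, so the device is actually in triode.
In triode I_D = k_n[V_ov V_DS − ½ V_DS²] and I_D = (V_DD − V_DS)/R_D. Equating: 5.7 V_DS² − 14.91 V_DS + 3.43 = 0, giving V_DS = 0.255 V (the root below V_ov).
I_D = (3.43 − 0.255) / 1.63 = 1.95 mA.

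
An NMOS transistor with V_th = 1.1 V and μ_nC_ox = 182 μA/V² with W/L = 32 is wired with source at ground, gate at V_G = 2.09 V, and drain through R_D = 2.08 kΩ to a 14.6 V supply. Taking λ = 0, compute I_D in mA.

I_D = 2.85 mA

V_GS = V_G = 2.09 V, so V_ov = 2.09 − 1.1 = 0.99 V.
k_n = μ_nC_ox · (W/L) = 5.824 mA/V².
Assume saturation: I_D = ½ k_n V_ov² = 0.5 × 5.824 × 0.99² = 2.85 mA, giving V_DS = V_DD − I_D R_D = 14.6 − 2.85 × 2.08 = 8.66 V.
V_DS = 8.66 V ≥ V_ov = 0.99 V, confirming saturation.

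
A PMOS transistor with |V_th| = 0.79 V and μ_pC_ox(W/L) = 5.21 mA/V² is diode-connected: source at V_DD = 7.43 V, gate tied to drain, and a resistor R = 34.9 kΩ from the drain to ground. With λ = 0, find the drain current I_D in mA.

With gate tied to drain, V_SG = V_SD ≥ V_SG − |V_th|, so the device is in saturation.
KCL at the drain: ½ k_p (V_SG − |V_th|)² = (V_DD − V_SG)/R.
Let x = V_SG − 0.79. Then 90.9 x² + x − 6.64 = 0, giving x = 0.265 V (positive root), so V_SG = 1.05 V.
I_D = (V_DD − V_SG)/R = (7.43 − 1.05) / 34.9 = 0.183 mA.

I_D = 0.183 mA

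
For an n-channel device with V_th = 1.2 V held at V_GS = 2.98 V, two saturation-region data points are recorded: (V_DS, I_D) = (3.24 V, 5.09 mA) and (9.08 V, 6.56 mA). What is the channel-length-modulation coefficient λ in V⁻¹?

λ = 0.0589 V⁻¹

With V_GS fixed, I_D ∝ (1 + λ V_DS) in saturation, so I_D2/I_D1 = (1 + λ V_DS2)/(1 + λ V_DS1).
6.56/5.09 = 1.289 = (1 + 9.08 λ)/(1 + 3.24 λ).
Solving: λ (I_D1 V_DS2 − I_D2 V_DS1) = I_D2 − I_D1, so λ = (6.56 − 5.09) / (5.09 × 9.08 − 6.56 × 3.24) = 1.47 / 25 = 0.0589 V⁻¹.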